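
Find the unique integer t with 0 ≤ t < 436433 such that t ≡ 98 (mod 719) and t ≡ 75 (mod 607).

159716

719⁻¹ mod 607: 719·439 ≡ 1 (mod 607), so 719⁻¹ ≡ 439.
t = 98 + 719·((75 − 98)·439 mod 607) = 98 + 719·222 = 159716.
Check: 159716 mod 719 = 98, 159716 mod 607 = 75. ✓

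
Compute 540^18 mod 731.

84

18 in binary is 10010, i.e. 18 = 16 + 2.
540^1 ≡ 540 (mod 731)
540^2 ≡ 540^2 = 291600 ≡ 662 (mod 731)
540^4 ≡ 662^2 = 438244 ≡ 375 (mod 731)
540^8 ≡ 375^2 = 140625 ≡ 273 (mod 731)
540^16 ≡ 273^2 = 74529 ≡ 698 (mod 731)
540^18 = 540^16 · 540^2 ≡ 698 · 662 (mod 731).
698 · 662 = 462076 ≡ 84 (mod 731).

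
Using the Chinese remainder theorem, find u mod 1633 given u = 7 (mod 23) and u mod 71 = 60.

628

23⁻¹ mod 71: 23×34 ≡ 1 (mod 71), so 23⁻¹ ≡ 34.
u = 7 + 23×((60 − 7)×34 mod 71) = 7 + 23×27 = 628.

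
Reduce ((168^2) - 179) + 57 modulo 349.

(168)^2 ≡ 304 (mod 349)
304 - 179 = 125
125 + 57 = 182

182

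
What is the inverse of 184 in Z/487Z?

45

487 = 2*184 + 119
184 = 1*119 + 65
119 = 1*65 + 54
65 = 1*54 + 11
54 = 4*11 + 10
11 = 1*10 + 1
10 = 10*1 + 0
gcd(184, 487) = 1, so the inverse exists.
Back-substitute for 1:
1 = 1*11 − 1*10
  = −1*54 + 5*11
  = 5*65 − 6*54
  = −6*119 + 11*65
  = 11*184 − 17*119
  = −17*487 + 45*184
So 184⁻¹ ≡ 45 (mod 487).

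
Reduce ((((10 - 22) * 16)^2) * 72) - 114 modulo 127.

48

10 - 22 = -12 ≡ 115 (mod 127)
115 * 16 = 1840 ≡ 62 (mod 127)
(62)^2 ≡ 34 (mod 127)
34 * 72 = 2448 ≡ 35 (mod 127)
35 - 114 = -79 ≡ 48 (mod 127)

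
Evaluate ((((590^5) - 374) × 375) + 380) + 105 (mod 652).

43

(590)^5 ≡ 192 (mod 652)
192 - 374 = -182 ≡ 470 (mod 652)
470 × 375 = 176250 ≡ 210 (mod 652)
210 + 380 = 590
590 + 105 = 695 ≡ 43 (mod 652)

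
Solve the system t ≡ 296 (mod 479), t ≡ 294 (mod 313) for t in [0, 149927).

479⁻¹ mod 313: 479×66 ≡ 1 (mod 313), so 479⁻¹ ≡ 66.
t = 296 + 479×((294 − 296)×66 mod 313) = 296 + 479×181 = 86995.

86995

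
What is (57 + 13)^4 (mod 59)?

57 + 13 = 70 ≡ 11 (mod 59)
(11)^4 ≡ 9 (mod 59)

9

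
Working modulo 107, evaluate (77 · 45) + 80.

14

77 · 45 = 3465 ≡ 41 (mod 107)
41 + 80 = 121 ≡ 14 (mod 107)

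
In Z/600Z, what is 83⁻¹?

By the extended Euclidean algorithm:
600 = 7×83 + 19
83 = 4×19 + 7
19 = 2×7 + 5
7 = 1×5 + 2
5 = 2×2 + 1
2 = 2×1 + 0
gcd(83, 600) = 1, so the inverse exists.
Bézout: 1 = 35×600 − 253×83.
So 83⁻¹ ≡ −253 ≡ 347 (mod 600).

347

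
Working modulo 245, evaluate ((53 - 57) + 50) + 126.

172

53 - 57 = -4 ≡ 241 (mod 245)
241 + 50 = 291 ≡ 46 (mod 245)
46 + 126 = 172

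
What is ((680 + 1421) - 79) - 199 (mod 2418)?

1823

680 + 1421 = 2101
2101 - 79 = 2022
2022 - 199 = 1823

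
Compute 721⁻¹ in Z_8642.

7779

8642 = 11*721 + 711
721 = 1*711 + 10
711 = 71*10 + 1
10 = 10*1 + 0
gcd(721, 8642) = 1, so the inverse exists.
Bézout: 1 = 72*8642 − 863*721.
So 721⁻¹ ≡ −863 ≡ 7779 (mod 8642).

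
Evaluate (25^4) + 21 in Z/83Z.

48

(25)^4 ≡ 27 (mod 83)
27 + 21 = 48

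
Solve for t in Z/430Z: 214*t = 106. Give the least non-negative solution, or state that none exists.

gcd(214, 430) = 2, and 2 | 106, so solutions exist.
Divide through by 2: 107*t mod 215 = 53.
107⁻¹ ≡ 213 (mod 215).
t ≡ 213*53 ≡ 109 (mod 215).
The smallest non-negative solution is t = 109.

109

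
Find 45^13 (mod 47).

13 in binary is 1101, i.e. 13 = 8 + 4 + 1.
45^1 ≡ 45 (mod 47)
45^2 ≡ 45^2 = 2025 ≡ 4 (mod 47)
45^4 ≡ 4^2 = 16 (mod 47)
45^8 ≡ 16^2 = 256 ≡ 21 (mod 47)
45^13 = 45^8 * 45^4 * 45^1 ≡ 21 * 16 * 45 (mod 47).
Accumulate the product:
21 * 16 = 336 ≡ 7
7 * 45 = 315 ≡ 33

33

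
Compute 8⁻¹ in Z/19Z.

Run the extended Euclidean algorithm:
19 = 2·8 + 3
8 = 2·3 + 2
3 = 1·2 + 1
2 = 2·1 + 0
gcd(8, 19) = 1, so the inverse exists.
Bézout: 1 = 3·19 − 7·8.
So 8⁻¹ ≡ −7 ≡ 12 (mod 19).

12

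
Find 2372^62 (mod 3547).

Using repeated squaring:
2372^1 ≡ 2372 (mod 3547)
2372^2 ≡ 2372^2 = 5626384 ≡ 842 (mod 3547)
2372^4 ≡ 842^2 = 708964 ≡ 3111 (mod 3547)
2372^8 ≡ 3111^2 = 9678321 ≡ 2105 (mod 3547)
2372^16 ≡ 2105^2 = 4431025 ≡ 822 (mod 3547)
2372^32 ≡ 822^2 = 675684 ≡ 1754 (mod 3547)
2372^62 = 2372^32 · 2372^16 · 2372^8 · 2372^4 · 2372^2 ≡ 1754 · 822 · 2105 · 3111 · 842 (mod 3547).
Accumulate the product:
1754 · 822 = 1441788 ≡ 1706
1706 · 2105 = 3591130 ≡ 1566
1566 · 3111 = 4871826 ≡ 1795
1795 · 842 = 1511390 ≡ 368

368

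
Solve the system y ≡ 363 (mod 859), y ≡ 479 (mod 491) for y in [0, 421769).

23556

859⁻¹ mod 491: 859*487 ≡ 1 (mod 491), so 859⁻¹ ≡ 487.
y = 363 + 859*((479 − 363)*487 mod 491) = 363 + 859*27 = 23556.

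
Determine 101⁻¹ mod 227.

227 = 2*101 + 25
101 = 4*25 + 1
25 = 25*1 + 0
gcd(101, 227) = 1, so the inverse exists.
Bézout: 1 = −4*227 + 9*101.
So 101⁻¹ ≡ 9 (mod 227).

9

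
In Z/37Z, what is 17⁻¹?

Run the extended Euclidean algorithm:
37 = 2*17 + 3
17 = 5*3 + 2
3 = 1*2 + 1
2 = 2*1 + 0
gcd(17, 37) = 1, so the inverse exists.
Back-substitute for 1:
1 = 1*3 − 1*2
  = −1*17 + 6*3
  = 6*37 − 13*17
So 17⁻¹ ≡ −13 ≡ 24 (mod 37).

24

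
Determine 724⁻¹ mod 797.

131

797 = 1·724 + 73
724 = 9·73 + 67
73 = 1·67 + 6
67 = 11·6 + 1
6 = 6·1 + 0
gcd(724, 797) = 1, so the inverse exists.
Back-substitute for 1:
1 = 1·67 − 11·6
  = −11·73 + 12·67
  = 12·724 − 119·73
  = −119·797 + 131·724
So 724⁻¹ ≡ 131 (mod 797).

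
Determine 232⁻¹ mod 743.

490

By the extended Euclidean algorithm:
743 = 3×232 + 47
232 = 4×47 + 44
47 = 1×44 + 3
44 = 14×3 + 2
3 = 1×2 + 1
2 = 2×1 + 0
gcd(232, 743) = 1, so the inverse exists.
Bézout: 1 = 79×743 − 253×232.
So 232⁻¹ ≡ −253 ≡ 490 (mod 743).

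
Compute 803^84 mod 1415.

86

84 in binary is 1010100, i.e. 84 = 64 + 16 + 4.
803^1 ≡ 803 (mod 1415)
803^2 ≡ 803^2 = 644809 ≡ 984 (mod 1415)
803^4 ≡ 984^2 = 968256 ≡ 396 (mod 1415)
803^8 ≡ 396^2 = 156816 ≡ 1166 (mod 1415)
803^16 ≡ 1166^2 = 1359556 ≡ 1156 (mod 1415)
803^32 ≡ 1156^2 = 1336336 ≡ 576 (mod 1415)
803^64 ≡ 576^2 = 331776 ≡ 666 (mod 1415)
803^84 = 803^64 · 803^16 · 803^4 ≡ 666 · 1156 · 396 (mod 1415).
Accumulate the product:
666 · 1156 = 769896 ≡ 136
136 · 396 = 53856 ≡ 86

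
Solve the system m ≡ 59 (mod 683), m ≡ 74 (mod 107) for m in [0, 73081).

43088

683⁻¹ mod 107: 683×47 ≡ 1 (mod 107), so 683⁻¹ ≡ 47.
m = 59 + 683×((74 − 59)×47 mod 107) = 59 + 683×63 = 43088.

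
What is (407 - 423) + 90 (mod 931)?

407 - 423 = -16 ≡ 915 (mod 931)
915 + 90 = 1005 ≡ 74 (mod 931)

74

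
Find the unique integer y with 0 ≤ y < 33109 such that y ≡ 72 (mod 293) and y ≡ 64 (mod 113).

3002

293⁻¹ mod 113: 293*27 ≡ 1 (mod 113), so 293⁻¹ ≡ 27.
y = 72 + 293*((64 − 72)*27 mod 113) = 72 + 293*10 = 3002.
Check: 3002 mod 293 = 72, 3002 mod 113 = 64. ✓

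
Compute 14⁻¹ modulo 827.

827 = 59·14 + 1
14 = 14·1 + 0
gcd(14, 827) = 1, so the inverse exists.
Back-substitute for 1:
1 = 1·827 − 59·14
So 14⁻¹ ≡ −59 ≡ 768 (mod 827).

768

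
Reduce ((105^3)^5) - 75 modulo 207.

(105)^3 ≡ 81 (mod 207)
(81)^5 ≡ 18 (mod 207)
18 - 75 = -57 ≡ 150 (mod 207)

150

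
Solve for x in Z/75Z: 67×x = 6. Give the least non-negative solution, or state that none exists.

18

gcd(67, 75) = 1, so a unique solution mod 75 exists.
67⁻¹ ≡ 28 (mod 75).
x ≡ 28×6 ≡ 18 (mod 75).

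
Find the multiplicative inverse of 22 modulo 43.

43 = 1×22 + 21
22 = 1×21 + 1
21 = 21×1 + 0
gcd(22, 43) = 1, so the inverse exists.
Back-substitute for 1:
1 = 1×22 − 1×21
  = −1×43 + 2×22
So 22⁻¹ ≡ 2 (mod 43).

2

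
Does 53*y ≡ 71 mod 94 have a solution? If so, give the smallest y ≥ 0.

51

gcd(53, 94) = 1, so a unique solution mod 94 exists.
53⁻¹ ≡ 55 (mod 94).
y ≡ 55*71 ≡ 51 (mod 94).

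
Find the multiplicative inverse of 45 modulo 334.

193

334 = 7·45 + 19
45 = 2·19 + 7
19 = 2·7 + 5
7 = 1·5 + 2
5 = 2·2 + 1
2 = 2·1 + 0
gcd(45, 334) = 1, so the inverse exists.
Back-substitute for 1:
1 = 1·5 − 2·2
  = −2·7 + 3·5
  = 3·19 − 8·7
  = −8·45 + 19·19
  = 19·334 − 141·45
So 45⁻¹ ≡ −141 ≡ 193 (mod 334).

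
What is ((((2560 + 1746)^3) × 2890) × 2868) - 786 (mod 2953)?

2560 + 1746 = 4306 ≡ 1353 (mod 2953)
(1353)^3 ≡ 2945 (mod 2953)
2945 × 2890 = 8511050 ≡ 504 (mod 2953)
504 × 2868 = 1445472 ≡ 1455 (mod 2953)
1455 - 786 = 669

669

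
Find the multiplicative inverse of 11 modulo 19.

Apply the Euclidean algorithm and back-substitute:
19 = 1×11 + 8
11 = 1×8 + 3
8 = 2×3 + 2
3 = 1×2 + 1
2 = 2×1 + 0
gcd(11, 19) = 1, so the inverse exists.
Back-substitute for 1:
1 = 1×3 − 1×2
  = −1×8 + 3×3
  = 3×11 − 4×8
  = −4×19 + 7×11
So 11⁻¹ ≡ 7 (mod 19).

7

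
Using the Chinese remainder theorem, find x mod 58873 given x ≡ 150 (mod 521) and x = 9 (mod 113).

521⁻¹ mod 113: 521*95 ≡ 1 (mod 113), so 521⁻¹ ≡ 95.
x = 150 + 521*((9 − 150)*95 mod 113) = 150 + 521*52 = 27242.

27242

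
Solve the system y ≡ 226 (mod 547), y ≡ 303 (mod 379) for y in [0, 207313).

60943

547⁻¹ mod 379: 547·282 ≡ 1 (mod 379), so 547⁻¹ ≡ 282.
y = 226 + 547·((303 − 226)·282 mod 379) = 226 + 547·111 = 60943.
Check: 60943 mod 547 = 226, 60943 mod 379 = 303. ✓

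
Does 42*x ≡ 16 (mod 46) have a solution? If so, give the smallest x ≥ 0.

19

gcd(42, 46) = 2, and 2 | 16, so solutions exist.
Divide through by 2: 21*x mod 23 = 8.
21⁻¹ ≡ 11 (mod 23).
x ≡ 11*8 ≡ 19 (mod 23).
The smallest non-negative solution is x = 19.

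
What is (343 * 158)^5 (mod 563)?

413

343 * 158 = 54194 ≡ 146 (mod 563)
(146)^5 ≡ 413 (mod 563)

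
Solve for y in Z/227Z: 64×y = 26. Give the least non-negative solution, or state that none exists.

121

gcd(64, 227) = 1, so a unique solution mod 227 exists.
64⁻¹ ≡ 188 (mod 227).
y ≡ 188×26 ≡ 121 (mod 227).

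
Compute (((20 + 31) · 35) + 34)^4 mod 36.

20 + 31 = 51 ≡ 15 (mod 36)
15 · 35 = 525 ≡ 21 (mod 36)
21 + 34 = 55 ≡ 19 (mod 36)
(19)^4 ≡ 1 (mod 36)

1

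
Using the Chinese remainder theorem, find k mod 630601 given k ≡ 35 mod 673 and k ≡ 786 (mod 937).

673⁻¹ mod 937: 673×685 ≡ 1 (mod 937), so 673⁻¹ ≡ 685.
k = 35 + 673×((786 − 35)×685 mod 937) = 35 + 673×22 = 14841.

14841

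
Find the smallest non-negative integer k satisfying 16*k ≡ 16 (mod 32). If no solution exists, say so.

gcd(16, 32) = 16, and 16 | 16, so solutions exist.
Divide through by 16: 1*k ≡ 1 (mod 2).
1⁻¹ ≡ 1 (mod 2).
k ≡ 1*1 ≡ 1 (mod 2).
The smallest non-negative solution is k = 1.

1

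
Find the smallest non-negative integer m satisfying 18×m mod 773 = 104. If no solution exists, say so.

gcd(18, 773) = 1, so a unique solution mod 773 exists.
18⁻¹ ≡ 43 (mod 773).
m ≡ 43×104 ≡ 607 (mod 773).

607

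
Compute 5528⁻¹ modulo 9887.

Run the extended Euclidean algorithm:
9887 = 1*5528 + 4359
5528 = 1*4359 + 1169
4359 = 3*1169 + 852
1169 = 1*852 + 317
852 = 2*317 + 218
317 = 1*218 + 99
218 = 2*99 + 20
99 = 4*20 + 19
20 = 1*19 + 1
19 = 19*1 + 0
gcd(5528, 9887) = 1, so the inverse exists.
Bézout: 1 = 279*9887 − 499*5528.
So 5528⁻¹ ≡ −499 ≡ 9388 (mod 9887).

9388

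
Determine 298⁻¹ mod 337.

By the extended Euclidean algorithm:
337 = 1*298 + 39
298 = 7*39 + 25
39 = 1*25 + 14
25 = 1*14 + 11
14 = 1*11 + 3
11 = 3*3 + 2
3 = 1*2 + 1
2 = 2*1 + 0
gcd(298, 337) = 1, so the inverse exists.
Bézout: 1 = 107*337 − 121*298.
So 298⁻¹ ≡ −121 ≡ 216 (mod 337).

216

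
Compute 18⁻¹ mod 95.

By the extended Euclidean algorithm:
95 = 5×18 + 5
18 = 3×5 + 3
5 = 1×3 + 2
3 = 1×2 + 1
2 = 2×1 + 0
gcd(18, 95) = 1, so the inverse exists.
Back-substitute for 1:
1 = 1×3 − 1×2
  = −1×5 + 2×3
  = 2×18 − 7×5
  = −7×95 + 37×18
So 18⁻¹ ≡ 37 (mod 95).

37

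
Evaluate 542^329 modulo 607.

548

Compute successive squares:
329 in binary is 101001001, i.e. 329 = 256 + 64 + 8 + 1.
542^1 ≡ 542 (mod 607)
542^2 ≡ 542^2 = 293764 ≡ 583 (mod 607)
542^4 ≡ 583^2 = 339889 ≡ 576 (mod 607)
542^8 ≡ 576^2 = 331776 ≡ 354 (mod 607)
542^16 ≡ 354^2 = 125316 ≡ 274 (mod 607)
542^32 ≡ 274^2 = 75076 ≡ 415 (mod 607)
542^64 ≡ 415^2 = 172225 ≡ 444 (mod 607)
542^128 ≡ 444^2 = 197136 ≡ 468 (mod 607)
542^256 ≡ 468^2 = 219024 ≡ 504 (mod 607)
542^329 = 542^256 · 542^64 · 542^8 · 542^1 ≡ 504 · 444 · 354 · 542 (mod 607).
Accumulate the product:
504 · 444 = 223776 ≡ 400
400 · 354 = 141600 ≡ 169
169 · 542 = 91598 ≡ 548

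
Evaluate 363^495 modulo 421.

Compute successive squares:
495 in binary is 111101111, i.e. 495 = 256 + 128 + 64 + 32 + 8 + 4 + 2 + 1.
363^1 ≡ 363 (mod 421)
363^2 ≡ 363^2 = 131769 ≡ 417 (mod 421)
363^4 ≡ 417^2 = 173889 ≡ 16 (mod 421)
363^8 ≡ 16^2 = 256 (mod 421)
363^16 ≡ 256^2 = 65536 ≡ 281 (mod 421)
363^32 ≡ 281^2 = 78961 ≡ 234 (mod 421)
363^64 ≡ 234^2 = 54756 ≡ 26 (mod 421)
363^128 ≡ 26^2 = 676 ≡ 255 (mod 421)
363^256 ≡ 255^2 = 65025 ≡ 191 (mod 421)
363^495 = 363^256 · 363^128 · 363^64 · 363^32 · 363^8 · 363^4 · 363^2 · 363^1 ≡ 191 · 255 · 26 · 234 · 256 · 16 · 417 · 363 (mod 421).
Accumulate the product:
191 · 255 = 48705 ≡ 290
290 · 26 = 7540 ≡ 383
383 · 234 = 89622 ≡ 370
370 · 256 = 94720 ≡ 416
416 · 16 = 6656 ≡ 341
341 · 417 = 142197 ≡ 320
320 · 363 = 116160 ≡ 385

385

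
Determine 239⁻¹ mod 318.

161

318 = 1*239 + 79
239 = 3*79 + 2
79 = 39*2 + 1
2 = 2*1 + 0
gcd(239, 318) = 1, so the inverse exists.
Bézout: 1 = 118*318 − 157*239.
So 239⁻¹ ≡ −157 ≡ 161 (mod 318).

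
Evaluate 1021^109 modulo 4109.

1021^1 ≡ 1021 (mod 4109)
1021^2 ≡ 1021^2 = 1042441 ≡ 2864 (mod 4109)
1021^4 ≡ 2864^2 = 8202496 ≡ 932 (mod 4109)
1021^8 ≡ 932^2 = 868624 ≡ 1625 (mod 4109)
1021^16 ≡ 1625^2 = 2640625 ≡ 2647 (mod 4109)
1021^32 ≡ 2647^2 = 7006609 ≡ 764 (mod 4109)
1021^64 ≡ 764^2 = 583696 ≡ 218 (mod 4109)
1021^109 = 1021^64 * 1021^32 * 1021^8 * 1021^4 * 1021^1 ≡ 218 * 764 * 1625 * 932 * 1021 (mod 4109).
Accumulate the product:
218 * 764 = 166552 ≡ 2192
2192 * 1625 = 3562000 ≡ 3606
3606 * 932 = 3360792 ≡ 3739
3739 * 1021 = 3817519 ≡ 258

258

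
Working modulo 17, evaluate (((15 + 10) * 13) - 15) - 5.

16

15 + 10 = 25 ≡ 8 (mod 17)
8 * 13 = 104 ≡ 2 (mod 17)
2 - 15 = -13 ≡ 4 (mod 17)
4 - 5 = -1 ≡ 16 (mod 17)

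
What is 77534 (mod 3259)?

77534 = 23×3259 + 2577, so 77534 ≡ 2577 (mod 3259).

2577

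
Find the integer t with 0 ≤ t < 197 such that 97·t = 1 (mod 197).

65

197 = 2×97 + 3
97 = 32×3 + 1
3 = 3×1 + 0
gcd(97, 197) = 1, so the inverse exists.
Bézout: 1 = −32×197 + 65×97.
So 97⁻¹ ≡ 65 (mod 197).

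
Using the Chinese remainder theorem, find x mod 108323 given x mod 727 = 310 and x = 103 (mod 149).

62832

727⁻¹ mod 149: 727*91 ≡ 1 (mod 149), so 727⁻¹ ≡ 91.
x = 310 + 727*((103 − 310)*91 mod 149) = 310 + 727*86 = 62832.
Check: 62832 mod 727 = 310, 62832 mod 149 = 103. ✓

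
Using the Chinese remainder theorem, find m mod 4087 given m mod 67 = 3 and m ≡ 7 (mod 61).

67⁻¹ mod 61: 67×51 ≡ 1 (mod 61), so 67⁻¹ ≡ 51.
m = 3 + 67×((7 − 3)×51 mod 61) = 3 + 67×21 = 1410.

1410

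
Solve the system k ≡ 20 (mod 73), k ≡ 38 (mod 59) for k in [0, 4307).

2575

73⁻¹ mod 59: 73*38 ≡ 1 (mod 59), so 73⁻¹ ≡ 38.
k = 20 + 73*((38 − 20)*38 mod 59) = 20 + 73*35 = 2575.
Check: 2575 mod 73 = 20, 2575 mod 59 = 38. ✓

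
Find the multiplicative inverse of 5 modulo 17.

17 = 3*5 + 2
5 = 2*2 + 1
2 = 2*1 + 0
gcd(5, 17) = 1, so the inverse exists.
Bézout: 1 = −2*17 + 7*5.
So 5⁻¹ ≡ 7 (mod 17).

7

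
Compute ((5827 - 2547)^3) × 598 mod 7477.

1489

5827 - 2547 = 3280
(3280)^3 ≡ 40 (mod 7477)
40 × 598 = 23920 ≡ 1489 (mod 7477)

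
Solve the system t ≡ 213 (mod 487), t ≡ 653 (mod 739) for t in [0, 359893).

487⁻¹ mod 739: 487·478 ≡ 1 (mod 739), so 487⁻¹ ≡ 478.
t = 213 + 487·((653 − 213)·478 mod 739) = 213 + 487·444 = 216441.

216441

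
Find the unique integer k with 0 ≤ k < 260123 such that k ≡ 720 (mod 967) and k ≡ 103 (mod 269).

967⁻¹ mod 269: 967×153 ≡ 1 (mod 269), so 967⁻¹ ≡ 153.
k = 720 + 967×((103 − 720)×153 mod 269) = 720 + 967×18 = 18126.

18126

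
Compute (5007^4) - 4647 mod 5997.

(5007)^4 ≡ 4272 (mod 5997)
4272 - 4647 = -375 ≡ 5622 (mod 5997)

5622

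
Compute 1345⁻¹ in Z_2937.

Run the extended Euclidean algorithm:
2937 = 2×1345 + 247
1345 = 5×247 + 110
247 = 2×110 + 27
110 = 4×27 + 2
27 = 13×2 + 1
2 = 2×1 + 0
gcd(1345, 2937) = 1, so the inverse exists.
Back-substitute for 1:
1 = 1×27 − 13×2
  = −13×110 + 53×27
  = 53×247 − 119×110
  = −119×1345 + 648×247
  = 648×2937 − 1415×1345
So 1345⁻¹ ≡ −1415 ≡ 1522 (mod 2937).

1522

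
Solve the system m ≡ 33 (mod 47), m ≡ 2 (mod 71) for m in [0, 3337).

47⁻¹ mod 71: 47×68 ≡ 1 (mod 71), so 47⁻¹ ≡ 68.
m = 33 + 47×((2 − 33)×68 mod 71) = 33 + 47×22 = 1067.

1067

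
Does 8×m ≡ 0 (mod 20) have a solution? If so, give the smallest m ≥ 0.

gcd(8, 20) = 4, and 4 | 0, so solutions exist.
Divide through by 4: 2×m mod 5 = 0.
2⁻¹ ≡ 3 (mod 5).
m ≡ 3×0 ≡ 0 (mod 5).
The smallest non-negative solution is m = 0.

0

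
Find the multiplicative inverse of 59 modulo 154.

47

Apply the Euclidean algorithm and back-substitute:
154 = 2·59 + 36
59 = 1·36 + 23
36 = 1·23 + 13
23 = 1·13 + 10
13 = 1·10 + 3
10 = 3·3 + 1
3 = 3·1 + 0
gcd(59, 154) = 1, so the inverse exists.
Bézout: 1 = −18·154 + 47·59.
So 59⁻¹ ≡ 47 (mod 154).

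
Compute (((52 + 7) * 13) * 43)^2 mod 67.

52 + 7 = 59
59 * 13 = 767 ≡ 30 (mod 67)
30 * 43 = 1290 ≡ 17 (mod 67)
(17)^2 ≡ 21 (mod 67)

21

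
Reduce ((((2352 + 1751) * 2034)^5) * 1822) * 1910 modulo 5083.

2352 + 1751 = 4103
4103 * 2034 = 8345502 ≡ 4299 (mod 5083)
(4299)^5 ≡ 3487 (mod 5083)
3487 * 1822 = 6353314 ≡ 4647 (mod 5083)
4647 * 1910 = 8875770 ≡ 852 (mod 5083)

852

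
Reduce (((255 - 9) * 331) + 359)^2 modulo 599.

13

255 - 9 = 246
246 * 331 = 81426 ≡ 561 (mod 599)
561 + 359 = 920 ≡ 321 (mod 599)
(321)^2 ≡ 13 (mod 599)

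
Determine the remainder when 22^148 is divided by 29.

22^1 ≡ 22 (mod 29)
22^2 ≡ 22^2 = 484 ≡ 20 (mod 29)
22^4 ≡ 20^2 = 400 ≡ 23 (mod 29)
22^8 ≡ 23^2 = 529 ≡ 7 (mod 29)
22^16 ≡ 7^2 = 49 ≡ 20 (mod 29)
22^32 ≡ 20^2 = 400 ≡ 23 (mod 29)
22^64 ≡ 23^2 = 529 ≡ 7 (mod 29)
22^128 ≡ 7^2 = 49 ≡ 20 (mod 29)
22^148 = 22^128 × 22^16 × 22^4 ≡ 20 × 20 × 23 (mod 29).
Accumulate the product:
20 × 20 = 400 ≡ 23
23 × 23 = 529 ≡ 7

7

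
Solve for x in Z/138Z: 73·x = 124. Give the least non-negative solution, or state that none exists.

gcd(73, 138) = 1, so a unique solution mod 138 exists.
73⁻¹ ≡ 121 (mod 138).
x ≡ 121·124 ≡ 100 (mod 138).

100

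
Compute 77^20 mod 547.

160

By square-and-multiply:
77^1 ≡ 77 (mod 547)
77^2 ≡ 77^2 = 5929 ≡ 459 (mod 547)
77^4 ≡ 459^2 = 210681 ≡ 86 (mod 547)
77^8 ≡ 86^2 = 7396 ≡ 285 (mod 547)
77^16 ≡ 285^2 = 81225 ≡ 269 (mod 547)
77^20 = 77^16 × 77^4 ≡ 269 × 86 (mod 547).
269 × 86 = 23134 ≡ 160 (mod 547).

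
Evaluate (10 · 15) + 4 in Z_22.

10 · 15 = 150 ≡ 18 (mod 22)
18 + 4 = 22 ≡ 0 (mod 22)

0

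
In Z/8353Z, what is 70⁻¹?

8353 = 119×70 + 23
70 = 3×23 + 1
23 = 23×1 + 0
gcd(70, 8353) = 1, so the inverse exists.
Back-substitute for 1:
1 = 1×70 − 3×23
  = −3×8353 + 358×70
So 70⁻¹ ≡ 358 (mod 8353).

358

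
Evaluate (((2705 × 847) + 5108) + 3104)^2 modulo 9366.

4719

2705 × 847 = 2291135 ≡ 5831 (mod 9366)
5831 + 5108 = 10939 ≡ 1573 (mod 9366)
1573 + 3104 = 4677
(4677)^2 ≡ 4719 (mod 9366)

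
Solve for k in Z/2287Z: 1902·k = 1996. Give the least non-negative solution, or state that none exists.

1468

gcd(1902, 2287) = 1, so a unique solution mod 2287 exists.
1902⁻¹ ≡ 1889 (mod 2287).
k ≡ 1889·1996 ≡ 1468 (mod 2287).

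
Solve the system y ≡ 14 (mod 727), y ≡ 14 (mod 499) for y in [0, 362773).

727⁻¹ mod 499: 727·116 ≡ 1 (mod 499), so 727⁻¹ ≡ 116.
y = 14 + 727·((14 − 14)·116 mod 499) = 14 + 727·0 = 14.
Check: 14 mod 727 = 14, 14 mod 499 = 14. ✓

14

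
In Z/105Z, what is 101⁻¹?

105 = 1*101 + 4
101 = 25*4 + 1
4 = 4*1 + 0
gcd(101, 105) = 1, so the inverse exists.
Back-substitute for 1:
1 = 1*101 − 25*4
  = −25*105 + 26*101
So 101⁻¹ ≡ 26 (mod 105).

26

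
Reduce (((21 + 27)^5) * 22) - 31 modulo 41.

21 + 27 = 48 ≡ 7 (mod 41)
(7)^5 ≡ 38 (mod 41)
38 * 22 = 836 ≡ 16 (mod 41)
16 - 31 = -15 ≡ 26 (mod 41)

26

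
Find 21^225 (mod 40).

21

225 in binary is 11100001, i.e. 225 = 128 + 64 + 32 + 1.
21^1 ≡ 21 (mod 40)
21^2 ≡ 21^2 = 441 ≡ 1 (mod 40)
21^4 ≡ 1^2 = 1 (mod 40)
21^8 ≡ 1^2 = 1 (mod 40)
21^16 ≡ 1^2 = 1 (mod 40)
21^32 ≡ 1^2 = 1 (mod 40)
21^64 ≡ 1^2 = 1 (mod 40)
21^128 ≡ 1^2 = 1 (mod 40)
21^225 = 21^128 × 21^64 × 21^32 × 21^1 ≡ 1 × 1 × 1 × 21 (mod 40).
Accumulate the product:
1 × 1 = 1
1 × 1 = 1
1 × 21 = 21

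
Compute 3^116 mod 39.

116 in binary is 1110100, i.e. 116 = 64 + 32 + 16 + 4.
3^1 ≡ 3 (mod 39)
3^2 ≡ 3^2 = 9 (mod 39)
3^4 ≡ 9^2 = 81 ≡ 3 (mod 39)
3^8 ≡ 3^2 = 9 (mod 39)
3^16 ≡ 9^2 = 81 ≡ 3 (mod 39)
3^32 ≡ 3^2 = 9 (mod 39)
3^64 ≡ 9^2 = 81 ≡ 3 (mod 39)
3^116 = 3^64 · 3^32 · 3^16 · 3^4 ≡ 3 · 9 · 3 · 3 (mod 39).
Accumulate the product:
3 · 9 = 27
27 · 3 = 81 ≡ 3
3 · 3 = 9

9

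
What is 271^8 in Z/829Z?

205

271^1 ≡ 271 (mod 829)
271^2 ≡ 271^2 = 73441 ≡ 489 (mod 829)
271^4 ≡ 489^2 = 239121 ≡ 369 (mod 829)
271^8 ≡ 369^2 = 136161 ≡ 205 (mod 829)
So 271^8 ≡ 205 (mod 829).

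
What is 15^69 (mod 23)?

15^1 ≡ 15 (mod 23)
15^2 ≡ 15^2 = 225 ≡ 18 (mod 23)
15^4 ≡ 18^2 = 324 ≡ 2 (mod 23)
15^8 ≡ 2^2 = 4 (mod 23)
15^16 ≡ 4^2 = 16 (mod 23)
15^32 ≡ 16^2 = 256 ≡ 3 (mod 23)
15^64 ≡ 3^2 = 9 (mod 23)
15^69 = 15^64 · 15^4 · 15^1 ≡ 9 · 2 · 15 (mod 23).
Accumulate the product:
9 · 2 = 18
18 · 15 = 270 ≡ 17

17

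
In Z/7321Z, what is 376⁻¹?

7321 = 19*376 + 177
376 = 2*177 + 22
177 = 8*22 + 1
22 = 22*1 + 0
gcd(376, 7321) = 1, so the inverse exists.
Back-substitute for 1:
1 = 1*177 − 8*22
  = −8*376 + 17*177
  = 17*7321 − 331*376
So 376⁻¹ ≡ −331 ≡ 6990 (mod 7321).

6990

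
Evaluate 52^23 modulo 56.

40

By square-and-multiply:
23 in binary is 10111, i.e. 23 = 16 + 4 + 2 + 1.
52^1 ≡ 52 (mod 56)
52^2 ≡ 52^2 = 2704 ≡ 16 (mod 56)
52^4 ≡ 16^2 = 256 ≡ 32 (mod 56)
52^8 ≡ 32^2 = 1024 ≡ 16 (mod 56)
52^16 ≡ 16^2 = 256 ≡ 32 (mod 56)
52^23 = 52^16 · 52^4 · 52^2 · 52^1 ≡ 32 · 32 · 16 · 52 (mod 56).
Accumulate the product:
32 · 32 = 1024 ≡ 16
16 · 16 = 256 ≡ 32
32 · 52 = 1664 ≡ 40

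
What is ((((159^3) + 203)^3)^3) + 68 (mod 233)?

(159)^3 ≡ 196 (mod 233)
196 + 203 = 399 ≡ 166 (mod 233)
(166)^3 ≡ 40 (mod 233)
(40)^3 ≡ 158 (mod 233)
158 + 68 = 226

226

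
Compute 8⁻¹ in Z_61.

23

61 = 7×8 + 5
8 = 1×5 + 3
5 = 1×3 + 2
3 = 1×2 + 1
2 = 2×1 + 0
gcd(8, 61) = 1, so the inverse exists.
Back-substitute for 1:
1 = 1×3 − 1×2
  = −1×5 + 2×3
  = 2×8 − 3×5
  = −3×61 + 23×8
So 8⁻¹ ≡ 23 (mod 61).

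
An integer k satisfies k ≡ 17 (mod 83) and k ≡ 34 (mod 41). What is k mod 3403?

83⁻¹ mod 41: 83×1 ≡ 1 (mod 41), so 83⁻¹ ≡ 1.
k = 17 + 83×((34 − 17)×1 mod 41) = 17 + 83×17 = 1428.

1428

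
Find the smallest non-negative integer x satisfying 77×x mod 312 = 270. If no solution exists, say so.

gcd(77, 312) = 1, so a unique solution mod 312 exists.
77⁻¹ ≡ 77 (mod 312).
x ≡ 77×270 ≡ 198 (mod 312).

198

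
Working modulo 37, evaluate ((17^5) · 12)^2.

(17)^5 ≡ 19 (mod 37)
19 · 12 = 228 ≡ 6 (mod 37)
(6)^2 ≡ 36 (mod 37)

36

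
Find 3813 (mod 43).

29

3813 = 88·43 + 29, so 3813 ≡ 29 (mod 43).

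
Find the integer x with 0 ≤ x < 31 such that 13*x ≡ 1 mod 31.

31 = 2*13 + 5
13 = 2*5 + 3
5 = 1*3 + 2
3 = 1*2 + 1
2 = 2*1 + 0
gcd(13, 31) = 1, so the inverse exists.
Back-substitute for 1:
1 = 1*3 − 1*2
  = −1*5 + 2*3
  = 2*13 − 5*5
  = −5*31 + 12*13
So 13⁻¹ ≡ 12 (mod 31).

12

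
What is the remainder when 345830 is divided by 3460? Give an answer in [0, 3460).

3290

345830 = 99×3460 + 3290, so 345830 ≡ 3290 (mod 3460).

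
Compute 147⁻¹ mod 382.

13

Apply the Euclidean algorithm and back-substitute:
382 = 2*147 + 88
147 = 1*88 + 59
88 = 1*59 + 29
59 = 2*29 + 1
29 = 29*1 + 0
gcd(147, 382) = 1, so the inverse exists.
Bézout: 1 = −5*382 + 13*147.
So 147⁻¹ ≡ 13 (mod 382).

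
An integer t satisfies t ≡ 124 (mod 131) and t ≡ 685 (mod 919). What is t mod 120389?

131⁻¹ mod 919: 131×456 ≡ 1 (mod 919), so 131⁻¹ ≡ 456.
t = 124 + 131×((685 − 124)×456 mod 919) = 124 + 131×334 = 43878.

43878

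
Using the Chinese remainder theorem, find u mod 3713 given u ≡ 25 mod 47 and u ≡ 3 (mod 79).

47⁻¹ mod 79: 47*37 ≡ 1 (mod 79), so 47⁻¹ ≡ 37.
u = 25 + 47*((3 − 25)*37 mod 79) = 25 + 47*55 = 2610.
Check: 2610 mod 47 = 25, 2610 mod 79 = 3. ✓

2610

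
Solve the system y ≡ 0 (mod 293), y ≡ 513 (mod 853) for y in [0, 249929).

293⁻¹ mod 853: 293×361 ≡ 1 (mod 853), so 293⁻¹ ≡ 361.
y = 0 + 293×((513 − 0)×361 mod 853) = 0 + 293×92 = 26956.

26956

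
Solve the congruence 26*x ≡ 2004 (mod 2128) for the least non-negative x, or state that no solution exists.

gcd(26, 2128) = 2, and 2 | 2004, so solutions exist.
Divide through by 2: 13*x ≡ 1002 (mod 1064).
13⁻¹ ≡ 573 (mod 1064).
x ≡ 573*1002 ≡ 650 (mod 1064).
The smallest non-negative solution is x = 650.

650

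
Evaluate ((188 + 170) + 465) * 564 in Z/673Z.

188 + 170 = 358
358 + 465 = 823 ≡ 150 (mod 673)
150 * 564 = 84600 ≡ 475 (mod 673)

475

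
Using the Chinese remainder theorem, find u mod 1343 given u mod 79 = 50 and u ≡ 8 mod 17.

79⁻¹ mod 17: 79·14 ≡ 1 (mod 17), so 79⁻¹ ≡ 14.
u = 50 + 79·((8 − 50)·14 mod 17) = 50 + 79·7 = 603.
Check: 603 mod 79 = 50, 603 mod 17 = 8. ✓

603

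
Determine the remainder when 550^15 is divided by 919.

230

Using repeated squaring:
15 in binary is 1111, i.e. 15 = 8 + 4 + 2 + 1.
550^1 ≡ 550 (mod 919)
550^2 ≡ 550^2 = 302500 ≡ 149 (mod 919)
550^4 ≡ 149^2 = 22201 ≡ 145 (mod 919)
550^8 ≡ 145^2 = 21025 ≡ 807 (mod 919)
550^15 = 550^8 × 550^4 × 550^2 × 550^1 ≡ 807 × 145 × 149 × 550 (mod 919).
Accumulate the product:
807 × 145 = 117015 ≡ 302
302 × 149 = 44998 ≡ 886
886 × 550 = 487300 ≡ 230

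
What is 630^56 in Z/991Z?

552

56 in binary is 111000, i.e. 56 = 32 + 16 + 8.
630^1 ≡ 630 (mod 991)
630^2 ≡ 630^2 = 396900 ≡ 500 (mod 991)
630^4 ≡ 500^2 = 250000 ≡ 268 (mod 991)
630^8 ≡ 268^2 = 71824 ≡ 472 (mod 991)
630^16 ≡ 472^2 = 222784 ≡ 800 (mod 991)
630^32 ≡ 800^2 = 640000 ≡ 805 (mod 991)
630^56 = 630^32 · 630^16 · 630^8 ≡ 805 · 800 · 472 (mod 991).
Accumulate the product:
805 · 800 = 644000 ≡ 841
841 · 472 = 396952 ≡ 552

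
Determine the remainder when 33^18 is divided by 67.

62

18 in binary is 10010, i.e. 18 = 16 + 2.
33^1 ≡ 33 (mod 67)
33^2 ≡ 33^2 = 1089 ≡ 17 (mod 67)
33^4 ≡ 17^2 = 289 ≡ 21 (mod 67)
33^8 ≡ 21^2 = 441 ≡ 39 (mod 67)
33^16 ≡ 39^2 = 1521 ≡ 47 (mod 67)
33^18 = 33^16 * 33^2 ≡ 47 * 17 (mod 67).
47 * 17 = 799 ≡ 62 (mod 67).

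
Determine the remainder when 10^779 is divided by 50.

779 in binary is 1100001011, i.e. 779 = 512 + 256 + 8 + 2 + 1.
10^1 ≡ 10 (mod 50)
10^2 ≡ 10^2 = 100 ≡ 0 (mod 50)
10^4 ≡ 0^2 = 0 (mod 50)
10^8 ≡ 0^2 = 0 (mod 50)
10^16 ≡ 0^2 = 0 (mod 50)
10^32 ≡ 0^2 = 0 (mod 50)
10^64 ≡ 0^2 = 0 (mod 50)
10^128 ≡ 0^2 = 0 (mod 50)
10^256 ≡ 0^2 = 0 (mod 50)
10^512 ≡ 0^2 = 0 (mod 50)
10^779 = 10^512 × 10^256 × 10^8 × 10^2 × 10^1 ≡ 0 × 0 × 0 × 0 × 10 (mod 50).
Accumulate the product:
0 × 0 = 0
0 × 0 = 0
0 × 0 = 0
0 × 10 = 0

0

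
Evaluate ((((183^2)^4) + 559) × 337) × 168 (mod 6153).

252

(183)^2 ≡ 2724 (mod 6153)
(2724)^4 ≡ 57 (mod 6153)
57 + 559 = 616
616 × 337 = 207592 ≡ 4543 (mod 6153)
4543 × 168 = 763224 ≡ 252 (mod 6153)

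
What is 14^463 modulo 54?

463 in binary is 111001111, i.e. 463 = 256 + 128 + 64 + 8 + 4 + 2 + 1.
14^1 ≡ 14 (mod 54)
14^2 ≡ 14^2 = 196 ≡ 34 (mod 54)
14^4 ≡ 34^2 = 1156 ≡ 22 (mod 54)
14^8 ≡ 22^2 = 484 ≡ 52 (mod 54)
14^16 ≡ 52^2 = 2704 ≡ 4 (mod 54)
14^32 ≡ 4^2 = 16 (mod 54)
14^64 ≡ 16^2 = 256 ≡ 40 (mod 54)
14^128 ≡ 40^2 = 1600 ≡ 34 (mod 54)
14^256 ≡ 34^2 = 1156 ≡ 22 (mod 54)
14^463 = 14^256 · 14^128 · 14^64 · 14^8 · 14^4 · 14^2 · 14^1 ≡ 22 · 34 · 40 · 52 · 22 · 34 · 14 (mod 54).
Accumulate the product:
22 · 34 = 748 ≡ 46
46 · 40 = 1840 ≡ 4
4 · 52 = 208 ≡ 46
46 · 22 = 1012 ≡ 40
40 · 34 = 1360 ≡ 10
10 · 14 = 140 ≡ 32

32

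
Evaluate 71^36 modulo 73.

1

Using repeated squaring:
36 in binary is 100100, i.e. 36 = 32 + 4.
71^1 ≡ 71 (mod 73)
71^2 ≡ 71^2 = 5041 ≡ 4 (mod 73)
71^4 ≡ 4^2 = 16 (mod 73)
71^8 ≡ 16^2 = 256 ≡ 37 (mod 73)
71^16 ≡ 37^2 = 1369 ≡ 55 (mod 73)
71^32 ≡ 55^2 = 3025 ≡ 32 (mod 73)
71^36 = 71^32 * 71^4 ≡ 32 * 16 (mod 73).
32 * 16 = 512 ≡ 1 (mod 73).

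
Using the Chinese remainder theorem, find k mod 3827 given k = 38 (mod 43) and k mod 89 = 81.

43⁻¹ mod 89: 43·29 ≡ 1 (mod 89), so 43⁻¹ ≡ 29.
k = 38 + 43·((81 − 38)·29 mod 89) = 38 + 43·1 = 81.

81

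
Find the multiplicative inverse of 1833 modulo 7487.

7487 = 4·1833 + 155
1833 = 11·155 + 128
155 = 1·128 + 27
128 = 4·27 + 20
27 = 1·20 + 7
20 = 2·7 + 6
7 = 1·6 + 1
6 = 6·1 + 0
gcd(1833, 7487) = 1, so the inverse exists.
Bézout: 1 = 272·7487 − 1111·1833.
So 1833⁻¹ ≡ −1111 ≡ 6376 (mod 7487).

6376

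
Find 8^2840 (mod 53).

By square-and-multiply:
2840 in binary is 101100011000, i.e. 2840 = 2048 + 512 + 256 + 16 + 8.
8^1 ≡ 8 (mod 53)
8^2 ≡ 8^2 = 64 ≡ 11 (mod 53)
8^4 ≡ 11^2 = 121 ≡ 15 (mod 53)
8^8 ≡ 15^2 = 225 ≡ 13 (mod 53)
8^16 ≡ 13^2 = 169 ≡ 10 (mod 53)
8^32 ≡ 10^2 = 100 ≡ 47 (mod 53)
8^64 ≡ 47^2 = 2209 ≡ 36 (mod 53)
8^128 ≡ 36^2 = 1296 ≡ 24 (mod 53)
8^256 ≡ 24^2 = 576 ≡ 46 (mod 53)
8^512 ≡ 46^2 = 2116 ≡ 49 (mod 53)
8^1024 ≡ 49^2 = 2401 ≡ 16 (mod 53)
8^2048 ≡ 16^2 = 256 ≡ 44 (mod 53)
8^2840 = 8^2048 * 8^512 * 8^256 * 8^16 * 8^8 ≡ 44 * 49 * 46 * 10 * 13 (mod 53).
Accumulate the product:
44 * 49 = 2156 ≡ 36
36 * 46 = 1656 ≡ 13
13 * 10 = 130 ≡ 24
24 * 13 = 312 ≡ 47

47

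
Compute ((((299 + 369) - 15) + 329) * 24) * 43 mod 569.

35

299 + 369 = 668 ≡ 99 (mod 569)
99 - 15 = 84
84 + 329 = 413
413 * 24 = 9912 ≡ 239 (mod 569)
239 * 43 = 10277 ≡ 35 (mod 569)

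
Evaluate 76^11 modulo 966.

11 in binary is 1011, i.e. 11 = 8 + 2 + 1.
76^1 ≡ 76 (mod 966)
76^2 ≡ 76^2 = 5776 ≡ 946 (mod 966)
76^4 ≡ 946^2 = 894916 ≡ 400 (mod 966)
76^8 ≡ 400^2 = 160000 ≡ 610 (mod 966)
76^11 = 76^8 · 76^2 · 76^1 ≡ 610 · 946 · 76 (mod 966).
Accumulate the product:
610 · 946 = 577060 ≡ 358
358 · 76 = 27208 ≡ 160

160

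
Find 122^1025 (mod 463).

68

By square-and-multiply:
1025 in binary is 10000000001, i.e. 1025 = 1024 + 1.
122^1 ≡ 122 (mod 463)
122^2 ≡ 122^2 = 14884 ≡ 68 (mod 463)
122^4 ≡ 68^2 = 4624 ≡ 457 (mod 463)
122^8 ≡ 457^2 = 208849 ≡ 36 (mod 463)
122^16 ≡ 36^2 = 1296 ≡ 370 (mod 463)
122^32 ≡ 370^2 = 136900 ≡ 315 (mod 463)
122^64 ≡ 315^2 = 99225 ≡ 143 (mod 463)
122^128 ≡ 143^2 = 20449 ≡ 77 (mod 463)
122^256 ≡ 77^2 = 5929 ≡ 373 (mod 463)
122^512 ≡ 373^2 = 139129 ≡ 229 (mod 463)
122^1024 ≡ 229^2 = 52441 ≡ 122 (mod 463)
122^1025 = 122^1024 * 122^1 ≡ 122 * 122 (mod 463).
122 * 122 = 14884 ≡ 68 (mod 463).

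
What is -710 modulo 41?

28

-710 = -18·41 + 28, so -710 ≡ 28 (mod 41).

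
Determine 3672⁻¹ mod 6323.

6323 = 1×3672 + 2651
3672 = 1×2651 + 1021
2651 = 2×1021 + 609
1021 = 1×609 + 412
609 = 1×412 + 197
412 = 2×197 + 18
197 = 10×18 + 17
18 = 1×17 + 1
17 = 17×1 + 0
gcd(3672, 6323) = 1, so the inverse exists.
Bézout: 1 = −205×6323 + 353×3672.
So 3672⁻¹ ≡ 353 (mod 6323).

353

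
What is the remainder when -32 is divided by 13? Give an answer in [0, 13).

-32 = -3·13 + 7, so -32 ≡ 7 (mod 13).

7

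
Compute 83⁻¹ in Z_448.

27

By the extended Euclidean algorithm:
448 = 5*83 + 33
83 = 2*33 + 17
33 = 1*17 + 16
17 = 1*16 + 1
16 = 16*1 + 0
gcd(83, 448) = 1, so the inverse exists.
Bézout: 1 = −5*448 + 27*83.
So 83⁻¹ ≡ 27 (mod 448).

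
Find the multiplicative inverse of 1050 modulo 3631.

619

Apply the Euclidean algorithm and back-substitute:
3631 = 3*1050 + 481
1050 = 2*481 + 88
481 = 5*88 + 41
88 = 2*41 + 6
41 = 6*6 + 5
6 = 1*5 + 1
5 = 5*1 + 0
gcd(1050, 3631) = 1, so the inverse exists.
Bézout: 1 = −179*3631 + 619*1050.
So 1050⁻¹ ≡ 619 (mod 3631).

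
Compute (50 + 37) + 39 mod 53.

50 + 37 = 87 ≡ 34 (mod 53)
34 + 39 = 73 ≡ 20 (mod 53)

20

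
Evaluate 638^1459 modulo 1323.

638

Compute successive squares:
638^1 ≡ 638 (mod 1323)
638^2 ≡ 638^2 = 407044 ≡ 883 (mod 1323)
638^4 ≡ 883^2 = 779689 ≡ 442 (mod 1323)
638^8 ≡ 442^2 = 195364 ≡ 883 (mod 1323)
638^16 ≡ 883^2 = 779689 ≡ 442 (mod 1323)
638^32 ≡ 442^2 = 195364 ≡ 883 (mod 1323)
638^64 ≡ 883^2 = 779689 ≡ 442 (mod 1323)
638^128 ≡ 442^2 = 195364 ≡ 883 (mod 1323)
638^256 ≡ 883^2 = 779689 ≡ 442 (mod 1323)
638^512 ≡ 442^2 = 195364 ≡ 883 (mod 1323)
638^1024 ≡ 883^2 = 779689 ≡ 442 (mod 1323)
638^1459 = 638^1024 * 638^256 * 638^128 * 638^32 * 638^16 * 638^2 * 638^1 ≡ 442 * 442 * 883 * 883 * 442 * 883 * 638 (mod 1323).
Accumulate the product:
442 * 442 = 195364 ≡ 883
883 * 883 = 779689 ≡ 442
442 * 883 = 390286 ≡ 1
1 * 442 = 442
442 * 883 = 390286 ≡ 1
1 * 638 = 638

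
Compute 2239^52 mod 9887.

52 in binary is 110100, i.e. 52 = 32 + 16 + 4.
2239^1 ≡ 2239 (mod 9887)
2239^2 ≡ 2239^2 = 5013121 ≡ 412 (mod 9887)
2239^4 ≡ 412^2 = 169744 ≡ 1665 (mod 9887)
2239^8 ≡ 1665^2 = 2772225 ≡ 3865 (mod 9887)
2239^16 ≡ 3865^2 = 14938225 ≡ 8855 (mod 9887)
2239^32 ≡ 8855^2 = 78411025 ≡ 7115 (mod 9887)
2239^52 = 2239^32 × 2239^16 × 2239^4 ≡ 7115 × 8855 × 1665 (mod 9887).
Accumulate the product:
7115 × 8855 = 63003325 ≡ 3361
3361 × 1665 = 5596065 ≡ 23

23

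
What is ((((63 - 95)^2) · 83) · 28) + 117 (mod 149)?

63 - 95 = -32 ≡ 117 (mod 149)
(117)^2 ≡ 130 (mod 149)
130 · 83 = 10790 ≡ 62 (mod 149)
62 · 28 = 1736 ≡ 97 (mod 149)
97 + 117 = 214 ≡ 65 (mod 149)

65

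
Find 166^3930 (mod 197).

Using repeated squaring:
3930 in binary is 111101011010, i.e. 3930 = 2048 + 1024 + 512 + 256 + 64 + 16 + 8 + 2.
166^1 ≡ 166 (mod 197)
166^2 ≡ 166^2 = 27556 ≡ 173 (mod 197)
166^4 ≡ 173^2 = 29929 ≡ 182 (mod 197)
166^8 ≡ 182^2 = 33124 ≡ 28 (mod 197)
166^16 ≡ 28^2 = 784 ≡ 193 (mod 197)
166^32 ≡ 193^2 = 37249 ≡ 16 (mod 197)
166^64 ≡ 16^2 = 256 ≡ 59 (mod 197)
166^128 ≡ 59^2 = 3481 ≡ 132 (mod 197)
166^256 ≡ 132^2 = 17424 ≡ 88 (mod 197)
166^512 ≡ 88^2 = 7744 ≡ 61 (mod 197)
166^1024 ≡ 61^2 = 3721 ≡ 175 (mod 197)
166^2048 ≡ 175^2 = 30625 ≡ 90 (mod 197)
166^3930 = 166^2048 × 166^1024 × 166^512 × 166^256 × 166^64 × 166^16 × 166^8 × 166^2 ≡ 90 × 175 × 61 × 88 × 59 × 193 × 28 × 173 (mod 197).
Accumulate the product:
90 × 175 = 15750 ≡ 187
187 × 61 = 11407 ≡ 178
178 × 88 = 15664 ≡ 101
101 × 59 = 5959 ≡ 49
49 × 193 = 9457 ≡ 1
1 × 28 = 28
28 × 173 = 4844 ≡ 116

116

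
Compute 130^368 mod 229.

3

Using repeated squaring:
368 in binary is 101110000, i.e. 368 = 256 + 64 + 32 + 16.
130^1 ≡ 130 (mod 229)
130^2 ≡ 130^2 = 16900 ≡ 183 (mod 229)
130^4 ≡ 183^2 = 33489 ≡ 55 (mod 229)
130^8 ≡ 55^2 = 3025 ≡ 48 (mod 229)
130^16 ≡ 48^2 = 2304 ≡ 14 (mod 229)
130^32 ≡ 14^2 = 196 (mod 229)
130^64 ≡ 196^2 = 38416 ≡ 173 (mod 229)
130^128 ≡ 173^2 = 29929 ≡ 159 (mod 229)
130^256 ≡ 159^2 = 25281 ≡ 91 (mod 229)
130^368 = 130^256 * 130^64 * 130^32 * 130^16 ≡ 91 * 173 * 196 * 14 (mod 229).
Accumulate the product:
91 * 173 = 15743 ≡ 171
171 * 196 = 33516 ≡ 82
82 * 14 = 1148 ≡ 3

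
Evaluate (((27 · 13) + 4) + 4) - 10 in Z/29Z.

27 · 13 = 351 ≡ 3 (mod 29)
3 + 4 = 7
7 + 4 = 11
11 - 10 = 1

1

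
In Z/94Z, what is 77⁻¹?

11

By the extended Euclidean algorithm:
94 = 1×77 + 17
77 = 4×17 + 9
17 = 1×9 + 8
9 = 1×8 + 1
8 = 8×1 + 0
gcd(77, 94) = 1, so the inverse exists.
Back-substitute for 1:
1 = 1×9 − 1×8
  = −1×17 + 2×9
  = 2×77 − 9×17
  = −9×94 + 11×77
So 77⁻¹ ≡ 11 (mod 94).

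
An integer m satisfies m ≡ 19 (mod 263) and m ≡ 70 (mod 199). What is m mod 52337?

9224

263⁻¹ mod 199: 263×28 ≡ 1 (mod 199), so 263⁻¹ ≡ 28.
m = 19 + 263×((70 − 19)×28 mod 199) = 19 + 263×35 = 9224.
Check: 9224 mod 263 = 19, 9224 mod 199 = 70. ✓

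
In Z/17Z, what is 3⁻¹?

17 = 5*3 + 2
3 = 1*2 + 1
2 = 2*1 + 0
gcd(3, 17) = 1, so the inverse exists.
Bézout: 1 = −1*17 + 6*3.
So 3⁻¹ ≡ 6 (mod 17).

6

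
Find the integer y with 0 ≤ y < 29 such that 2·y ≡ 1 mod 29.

15

29 = 14*2 + 1
2 = 2*1 + 0
gcd(2, 29) = 1, so the inverse exists.
Bézout: 1 = 1*29 − 14*2.
So 2⁻¹ ≡ −14 ≡ 15 (mod 29).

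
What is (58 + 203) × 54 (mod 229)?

125

58 + 203 = 261 ≡ 32 (mod 229)
32 × 54 = 1728 ≡ 125 (mod 229)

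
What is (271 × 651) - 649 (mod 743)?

271 × 651 = 176421 ≡ 330 (mod 743)
330 - 649 = -319 ≡ 424 (mod 743)

424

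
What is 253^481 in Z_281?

39

By square-and-multiply:
481 in binary is 111100001, i.e. 481 = 256 + 128 + 64 + 32 + 1.
253^1 ≡ 253 (mod 281)
253^2 ≡ 253^2 = 64009 ≡ 222 (mod 281)
253^4 ≡ 222^2 = 49284 ≡ 109 (mod 281)
253^8 ≡ 109^2 = 11881 ≡ 79 (mod 281)
253^16 ≡ 79^2 = 6241 ≡ 59 (mod 281)
253^32 ≡ 59^2 = 3481 ≡ 109 (mod 281)
253^64 ≡ 109^2 = 11881 ≡ 79 (mod 281)
253^128 ≡ 79^2 = 6241 ≡ 59 (mod 281)
253^256 ≡ 59^2 = 3481 ≡ 109 (mod 281)
253^481 = 253^256 × 253^128 × 253^64 × 253^32 × 253^1 ≡ 109 × 59 × 79 × 109 × 253 (mod 281).
Accumulate the product:
109 × 59 = 6431 ≡ 249
249 × 79 = 19671 ≡ 1
1 × 109 = 109
109 × 253 = 27577 ≡ 39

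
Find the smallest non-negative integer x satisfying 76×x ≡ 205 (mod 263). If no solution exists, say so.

gcd(76, 263) = 1, so a unique solution mod 263 exists.
76⁻¹ ≡ 45 (mod 263).
x ≡ 45×205 ≡ 20 (mod 263).

20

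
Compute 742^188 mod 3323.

188 in binary is 10111100, i.e. 188 = 128 + 32 + 16 + 8 + 4.
742^1 ≡ 742 (mod 3323)
742^2 ≡ 742^2 = 550564 ≡ 2269 (mod 3323)
742^4 ≡ 2269^2 = 5148361 ≡ 1034 (mod 3323)
742^8 ≡ 1034^2 = 1069156 ≡ 2473 (mod 3323)
742^16 ≡ 2473^2 = 6115729 ≡ 1409 (mod 3323)
742^32 ≡ 1409^2 = 1985281 ≡ 1450 (mod 3323)
742^64 ≡ 1450^2 = 2102500 ≡ 2364 (mod 3323)
742^128 ≡ 2364^2 = 5588496 ≡ 2533 (mod 3323)
742^188 = 742^128 * 742^32 * 742^16 * 742^8 * 742^4 ≡ 2533 * 1450 * 1409 * 2473 * 1034 (mod 3323).
Accumulate the product:
2533 * 1450 = 3672850 ≡ 935
935 * 1409 = 1317415 ≡ 1507
1507 * 2473 = 3726811 ≡ 1728
1728 * 1034 = 1786752 ≡ 2301

2301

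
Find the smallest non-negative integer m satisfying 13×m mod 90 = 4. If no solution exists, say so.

gcd(13, 90) = 1, so a unique solution mod 90 exists.
13⁻¹ ≡ 7 (mod 90).
m ≡ 7×4 ≡ 28 (mod 90).

28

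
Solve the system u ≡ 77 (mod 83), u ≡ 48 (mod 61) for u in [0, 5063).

658

83⁻¹ mod 61: 83·25 ≡ 1 (mod 61), so 83⁻¹ ≡ 25.
u = 77 + 83·((48 − 77)·25 mod 61) = 77 + 83·7 = 658.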